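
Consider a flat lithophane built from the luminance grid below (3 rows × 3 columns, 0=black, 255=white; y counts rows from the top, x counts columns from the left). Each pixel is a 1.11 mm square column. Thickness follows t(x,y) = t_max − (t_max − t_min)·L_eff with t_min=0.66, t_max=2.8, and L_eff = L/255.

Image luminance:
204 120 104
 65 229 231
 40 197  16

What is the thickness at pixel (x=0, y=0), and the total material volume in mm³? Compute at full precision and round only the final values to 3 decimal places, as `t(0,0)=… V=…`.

t(0,0)=1.088 V=18.579

span = t_max - t_min = 2.8 - 0.66 = 2.140
L(0,0) = 204, L_eff = 204/255 = 0.800000
t(0,0) = 2.8 - 2.140·0.800000 = 1.088
Σt over all 3·3 pixels = 32043/2125 ≈ 15.0790588
V = pitch²·Σt = 1.11²·32043/2125 = 18.579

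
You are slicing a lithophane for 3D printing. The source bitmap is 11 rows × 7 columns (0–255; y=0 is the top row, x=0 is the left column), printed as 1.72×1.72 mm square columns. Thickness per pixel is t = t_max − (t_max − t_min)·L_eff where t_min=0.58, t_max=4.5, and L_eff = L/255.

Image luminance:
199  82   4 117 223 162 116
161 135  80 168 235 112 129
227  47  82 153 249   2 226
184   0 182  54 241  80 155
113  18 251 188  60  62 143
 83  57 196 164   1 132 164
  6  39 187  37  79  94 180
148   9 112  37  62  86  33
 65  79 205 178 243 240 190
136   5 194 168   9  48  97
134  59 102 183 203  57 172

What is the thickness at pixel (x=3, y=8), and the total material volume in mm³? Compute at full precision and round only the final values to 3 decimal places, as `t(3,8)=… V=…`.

t(3,8)=1.764 V=601.548

span = t_max - t_min = 4.5 - 0.58 = 3.920
L(3,8) = 178, L_eff = 178/255 = 0.698039
t(3,8) = 4.5 - 3.920·0.698039 = 1.764
Σt over all 11·7 pixels = 2592527/12750 ≈ 203.3354510
V = pitch²·Σt = 1.72²·2592527/12750 = 601.548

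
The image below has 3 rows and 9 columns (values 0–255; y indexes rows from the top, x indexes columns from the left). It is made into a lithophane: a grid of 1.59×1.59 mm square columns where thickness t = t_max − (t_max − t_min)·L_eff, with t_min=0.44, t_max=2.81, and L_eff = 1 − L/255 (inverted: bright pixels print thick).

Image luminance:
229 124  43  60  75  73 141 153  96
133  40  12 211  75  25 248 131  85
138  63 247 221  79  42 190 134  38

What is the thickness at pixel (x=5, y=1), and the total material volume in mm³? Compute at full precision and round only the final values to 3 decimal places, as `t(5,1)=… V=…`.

span = t_max - t_min = 2.81 - 0.44 = 2.370
L(5,1) = 25, L_eff = 1 - 25/255 = 0.901961 (inverted)
t(5,1) = 2.81 - 2.370·0.901961 = 0.672
Σt over all 3·9 pixels = 173177/4250 ≈ 40.7475294
V = pitch²·Σt = 1.59²·173177/4250 = 103.014

t(5,1)=0.672 V=103.014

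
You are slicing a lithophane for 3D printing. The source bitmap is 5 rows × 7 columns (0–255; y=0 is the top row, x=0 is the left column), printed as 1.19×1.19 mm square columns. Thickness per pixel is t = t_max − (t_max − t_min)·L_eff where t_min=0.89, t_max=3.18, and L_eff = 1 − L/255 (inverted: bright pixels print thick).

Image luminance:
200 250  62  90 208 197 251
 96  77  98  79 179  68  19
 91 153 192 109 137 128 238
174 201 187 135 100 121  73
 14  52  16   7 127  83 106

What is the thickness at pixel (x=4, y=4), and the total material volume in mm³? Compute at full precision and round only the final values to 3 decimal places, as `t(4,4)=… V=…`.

t(4,4)=2.031 V=99.024

span = t_max - t_min = 3.18 - 0.89 = 2.290
L(4,4) = 127, L_eff = 1 - 127/255 = 0.501961 (inverted)
t(4,4) = 3.18 - 2.290·0.501961 = 2.031
Σt over all 5·7 pixels = 104891/1500 ≈ 69.9273333
V = pitch²·Σt = 1.19²·104891/1500 = 99.024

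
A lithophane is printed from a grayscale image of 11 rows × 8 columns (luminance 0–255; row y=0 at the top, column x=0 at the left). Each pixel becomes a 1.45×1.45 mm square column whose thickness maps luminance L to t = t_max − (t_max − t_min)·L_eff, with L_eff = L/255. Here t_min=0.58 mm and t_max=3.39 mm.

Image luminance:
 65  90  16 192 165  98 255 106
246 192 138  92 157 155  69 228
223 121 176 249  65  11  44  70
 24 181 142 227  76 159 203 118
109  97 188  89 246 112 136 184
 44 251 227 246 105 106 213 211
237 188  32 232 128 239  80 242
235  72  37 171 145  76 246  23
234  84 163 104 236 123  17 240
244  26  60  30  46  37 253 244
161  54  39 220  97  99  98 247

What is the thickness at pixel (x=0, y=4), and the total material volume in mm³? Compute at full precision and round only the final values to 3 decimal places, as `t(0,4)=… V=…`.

span = t_max - t_min = 3.39 - 0.58 = 2.810
L(0,4) = 109, L_eff = 109/255 = 0.427451
t(0,4) = 3.39 - 2.810·0.427451 = 2.189
Σt over all 11·8 pixels = 342252/2125 ≈ 161.0597647
V = pitch²·Σt = 1.45²·342252/2125 = 338.628

t(0,4)=2.189 V=338.628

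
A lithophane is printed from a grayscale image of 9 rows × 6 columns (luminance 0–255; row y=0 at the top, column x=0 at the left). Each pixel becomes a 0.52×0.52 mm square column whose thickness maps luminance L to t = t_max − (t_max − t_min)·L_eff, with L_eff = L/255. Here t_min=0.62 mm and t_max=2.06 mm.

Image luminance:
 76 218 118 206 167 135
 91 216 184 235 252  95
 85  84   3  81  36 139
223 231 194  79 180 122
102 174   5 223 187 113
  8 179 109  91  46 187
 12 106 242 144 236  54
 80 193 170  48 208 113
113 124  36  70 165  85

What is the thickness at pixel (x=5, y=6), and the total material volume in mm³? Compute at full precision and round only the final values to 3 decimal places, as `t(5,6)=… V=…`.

span = t_max - t_min = 2.06 - 0.62 = 1.440
L(5,6) = 54, L_eff = 54/255 = 0.211765
t(5,6) = 2.06 - 1.440·0.211765 = 1.755
Σt over all 9·6 pixels = 151509/2125 ≈ 71.2983529
V = pitch²·Σt = 0.52²·151509/2125 = 19.279

t(5,6)=1.755 V=19.279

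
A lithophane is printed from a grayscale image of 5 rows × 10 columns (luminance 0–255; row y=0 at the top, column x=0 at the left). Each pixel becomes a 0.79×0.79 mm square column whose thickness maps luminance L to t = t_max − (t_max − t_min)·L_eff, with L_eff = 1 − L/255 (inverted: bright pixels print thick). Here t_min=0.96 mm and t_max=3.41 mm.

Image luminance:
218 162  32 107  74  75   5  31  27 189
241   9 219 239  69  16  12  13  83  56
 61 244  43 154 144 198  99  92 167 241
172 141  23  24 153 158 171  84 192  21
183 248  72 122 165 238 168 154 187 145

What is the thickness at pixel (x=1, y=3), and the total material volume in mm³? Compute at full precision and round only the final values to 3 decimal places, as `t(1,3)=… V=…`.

t(1,3)=2.315 V=66.780

span = t_max - t_min = 3.41 - 0.96 = 2.450
L(1,3) = 141, L_eff = 1 - 141/255 = 0.447059 (inverted)
t(1,3) = 3.41 - 2.450·0.447059 = 2.315
Σt over all 5·10 pixels = 181903/1700 ≈ 107.0017647
V = pitch²·Σt = 0.79²·181903/1700 = 66.780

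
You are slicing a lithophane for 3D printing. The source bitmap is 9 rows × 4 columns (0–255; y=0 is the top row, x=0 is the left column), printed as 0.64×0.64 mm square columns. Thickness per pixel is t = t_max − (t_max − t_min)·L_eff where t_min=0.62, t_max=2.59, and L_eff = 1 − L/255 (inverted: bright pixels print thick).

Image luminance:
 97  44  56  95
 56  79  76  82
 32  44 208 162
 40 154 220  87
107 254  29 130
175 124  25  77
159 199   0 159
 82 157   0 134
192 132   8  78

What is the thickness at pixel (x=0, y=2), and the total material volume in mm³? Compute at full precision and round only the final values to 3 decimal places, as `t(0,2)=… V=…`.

span = t_max - t_min = 2.59 - 0.62 = 1.970
L(0,2) = 32, L_eff = 1 - 32/255 = 0.874510 (inverted)
t(0,2) = 2.59 - 1.970·0.874510 = 0.867
Σt over all 9·4 pixels = 436167/8500 ≈ 51.3137647
V = pitch²·Σt = 0.64²·436167/8500 = 21.018

t(0,2)=0.867 V=21.018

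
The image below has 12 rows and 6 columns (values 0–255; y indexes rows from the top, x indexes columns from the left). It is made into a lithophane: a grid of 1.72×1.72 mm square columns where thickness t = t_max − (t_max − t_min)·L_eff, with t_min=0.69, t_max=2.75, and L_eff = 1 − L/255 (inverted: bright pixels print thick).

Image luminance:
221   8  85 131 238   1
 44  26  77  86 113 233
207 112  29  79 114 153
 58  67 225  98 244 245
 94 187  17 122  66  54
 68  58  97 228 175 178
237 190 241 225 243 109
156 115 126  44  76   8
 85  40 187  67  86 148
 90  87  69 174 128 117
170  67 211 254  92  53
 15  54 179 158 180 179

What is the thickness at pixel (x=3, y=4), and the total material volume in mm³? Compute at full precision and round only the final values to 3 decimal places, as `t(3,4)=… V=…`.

span = t_max - t_min = 2.75 - 0.69 = 2.060
L(3,4) = 122, L_eff = 1 - 122/255 = 0.521569 (inverted)
t(3,4) = 2.75 - 2.060·0.521569 = 1.676
Σt over all 12·6 pixels = 258319/2125 ≈ 121.5618824
V = pitch²·Σt = 1.72²·258319/2125 = 359.629

t(3,4)=1.676 V=359.629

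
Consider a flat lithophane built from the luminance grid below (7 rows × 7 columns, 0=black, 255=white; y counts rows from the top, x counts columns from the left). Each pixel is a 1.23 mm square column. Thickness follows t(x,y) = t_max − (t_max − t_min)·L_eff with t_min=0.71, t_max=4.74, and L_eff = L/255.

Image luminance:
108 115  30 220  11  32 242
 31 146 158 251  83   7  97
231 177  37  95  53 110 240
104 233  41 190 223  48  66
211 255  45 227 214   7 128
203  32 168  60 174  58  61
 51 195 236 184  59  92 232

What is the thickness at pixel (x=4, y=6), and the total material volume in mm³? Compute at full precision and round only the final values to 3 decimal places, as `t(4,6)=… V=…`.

t(4,6)=3.808 V=201.448

span = t_max - t_min = 4.74 - 0.71 = 4.030
L(4,6) = 59, L_eff = 59/255 = 0.231373
t(4,6) = 4.74 - 4.030·0.231373 = 3.808
Σt over all 7·7 pixels = 3395417/25500 ≈ 133.1536078
V = pitch²·Σt = 1.23²·3395417/25500 = 201.448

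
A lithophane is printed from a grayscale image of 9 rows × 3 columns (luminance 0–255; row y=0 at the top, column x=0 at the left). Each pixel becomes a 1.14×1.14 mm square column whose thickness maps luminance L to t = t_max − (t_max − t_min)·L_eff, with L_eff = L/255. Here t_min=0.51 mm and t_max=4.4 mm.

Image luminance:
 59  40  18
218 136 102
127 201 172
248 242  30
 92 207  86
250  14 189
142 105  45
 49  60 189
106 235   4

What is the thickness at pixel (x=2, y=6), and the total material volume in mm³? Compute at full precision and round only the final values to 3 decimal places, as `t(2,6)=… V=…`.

t(2,6)=3.714 V=87.661

span = t_max - t_min = 4.4 - 0.51 = 3.890
L(2,6) = 45, L_eff = 45/255 = 0.176471
t(2,6) = 4.4 - 3.890·0.176471 = 3.714
Σt over all 9·3 pixels = 67.452
V = pitch²·Σt = 1.14²·67.452 = 87.661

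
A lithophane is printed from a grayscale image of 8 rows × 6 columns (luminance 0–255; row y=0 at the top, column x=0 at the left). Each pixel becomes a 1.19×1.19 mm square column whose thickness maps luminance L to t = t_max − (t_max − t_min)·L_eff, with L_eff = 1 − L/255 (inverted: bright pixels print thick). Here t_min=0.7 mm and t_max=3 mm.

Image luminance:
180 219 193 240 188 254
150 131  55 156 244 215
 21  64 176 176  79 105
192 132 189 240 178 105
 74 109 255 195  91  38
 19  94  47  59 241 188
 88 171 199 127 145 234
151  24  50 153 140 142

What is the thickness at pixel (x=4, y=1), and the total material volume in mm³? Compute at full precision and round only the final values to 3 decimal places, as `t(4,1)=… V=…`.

span = t_max - t_min = 3 - 0.7 = 2.300
L(4,1) = 244, L_eff = 1 - 244/255 = 0.043137 (inverted)
t(4,1) = 3 - 2.300·0.043137 = 2.901
Σt over all 8·6 pixels = 122374/1275 ≈ 95.9796078
V = pitch²·Σt = 1.19²·122374/1275 = 135.917

t(4,1)=2.901 V=135.917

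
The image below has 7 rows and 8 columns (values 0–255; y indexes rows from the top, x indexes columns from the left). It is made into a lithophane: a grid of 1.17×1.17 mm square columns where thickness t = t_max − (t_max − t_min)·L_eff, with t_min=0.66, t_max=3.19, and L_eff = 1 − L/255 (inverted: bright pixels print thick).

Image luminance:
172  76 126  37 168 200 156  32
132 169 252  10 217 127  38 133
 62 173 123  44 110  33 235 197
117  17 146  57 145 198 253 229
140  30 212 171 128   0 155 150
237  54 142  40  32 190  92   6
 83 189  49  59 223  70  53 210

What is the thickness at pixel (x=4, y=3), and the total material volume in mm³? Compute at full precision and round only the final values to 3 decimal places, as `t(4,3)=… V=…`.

t(4,3)=2.099 V=144.294

span = t_max - t_min = 3.19 - 0.66 = 2.530
L(4,3) = 145, L_eff = 1 - 145/255 = 0.431373 (inverted)
t(4,3) = 3.19 - 2.530·0.431373 = 2.099
Σt over all 7·8 pixels = 2687927/25500 ≈ 105.4089020
V = pitch²·Σt = 1.17²·2687927/25500 = 144.294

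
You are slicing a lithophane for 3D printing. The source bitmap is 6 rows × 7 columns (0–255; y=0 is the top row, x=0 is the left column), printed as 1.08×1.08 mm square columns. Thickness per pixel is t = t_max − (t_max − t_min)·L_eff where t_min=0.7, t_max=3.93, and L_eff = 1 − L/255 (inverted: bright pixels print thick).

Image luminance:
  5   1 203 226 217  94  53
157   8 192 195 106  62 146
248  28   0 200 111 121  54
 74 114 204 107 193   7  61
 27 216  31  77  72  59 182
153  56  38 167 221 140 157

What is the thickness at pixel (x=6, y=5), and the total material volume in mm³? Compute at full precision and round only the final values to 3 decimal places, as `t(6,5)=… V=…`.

t(6,5)=2.689 V=104.958

span = t_max - t_min = 3.93 - 0.7 = 3.230
L(6,5) = 157, L_eff = 1 - 157/255 = 0.384314 (inverted)
t(6,5) = 3.93 - 3.230·0.384314 = 2.689
Σt over all 6·7 pixels = 134977/1500 ≈ 89.9846667
V = pitch²·Σt = 1.08²·134977/1500 = 104.958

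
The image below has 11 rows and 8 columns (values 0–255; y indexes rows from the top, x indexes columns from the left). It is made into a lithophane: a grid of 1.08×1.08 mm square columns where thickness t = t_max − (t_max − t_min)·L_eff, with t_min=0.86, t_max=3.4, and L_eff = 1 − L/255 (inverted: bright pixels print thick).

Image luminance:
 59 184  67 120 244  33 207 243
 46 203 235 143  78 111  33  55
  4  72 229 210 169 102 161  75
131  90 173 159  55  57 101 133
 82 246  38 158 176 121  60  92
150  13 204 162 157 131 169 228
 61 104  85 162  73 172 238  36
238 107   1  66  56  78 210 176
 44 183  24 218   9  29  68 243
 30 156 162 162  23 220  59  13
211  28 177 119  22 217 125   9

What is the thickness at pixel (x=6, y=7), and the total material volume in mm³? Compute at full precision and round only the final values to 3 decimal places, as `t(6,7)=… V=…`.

span = t_max - t_min = 3.4 - 0.86 = 2.540
L(6,7) = 210, L_eff = 1 - 210/255 = 0.176471 (inverted)
t(6,7) = 3.4 - 2.540·0.176471 = 2.952
Σt over all 11·8 pixels = 2308961/12750 ≈ 181.0949804
V = pitch²·Σt = 1.08²·2308961/12750 = 211.229

t(6,7)=2.952 V=211.229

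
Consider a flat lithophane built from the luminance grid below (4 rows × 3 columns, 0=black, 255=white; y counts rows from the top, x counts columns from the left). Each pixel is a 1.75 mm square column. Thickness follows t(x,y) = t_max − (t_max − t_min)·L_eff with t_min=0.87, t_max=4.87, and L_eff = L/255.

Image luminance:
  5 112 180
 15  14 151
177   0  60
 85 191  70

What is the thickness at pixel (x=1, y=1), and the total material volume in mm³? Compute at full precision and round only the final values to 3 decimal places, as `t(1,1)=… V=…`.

t(1,1)=4.650 V=128.051

span = t_max - t_min = 4.87 - 0.87 = 4.000
L(1,1) = 14, L_eff = 14/255 = 0.054902
t(1,1) = 4.87 - 4.000·0.054902 = 4.650
Σt over all 4·3 pixels = 53311/1275 ≈ 41.8125490
V = pitch²·Σt = 1.75²·53311/1275 = 128.051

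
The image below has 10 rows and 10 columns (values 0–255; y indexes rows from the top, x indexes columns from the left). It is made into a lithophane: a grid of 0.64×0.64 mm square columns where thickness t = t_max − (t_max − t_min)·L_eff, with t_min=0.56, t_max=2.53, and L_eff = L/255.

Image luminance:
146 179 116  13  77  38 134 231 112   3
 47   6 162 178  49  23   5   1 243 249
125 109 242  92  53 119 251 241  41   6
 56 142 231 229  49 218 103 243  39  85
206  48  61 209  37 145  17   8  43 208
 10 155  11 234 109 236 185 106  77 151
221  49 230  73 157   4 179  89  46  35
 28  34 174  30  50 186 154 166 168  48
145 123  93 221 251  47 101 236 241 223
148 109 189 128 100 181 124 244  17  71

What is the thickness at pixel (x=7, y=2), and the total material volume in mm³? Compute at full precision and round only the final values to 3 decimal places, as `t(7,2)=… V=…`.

t(7,2)=0.668 V=65.482

span = t_max - t_min = 2.53 - 0.56 = 1.970
L(7,2) = 241, L_eff = 241/255 = 0.945098
t(7,2) = 2.53 - 1.970·0.945098 = 0.668
Σt over all 10·10 pixels = 815333/5100 ≈ 159.8692157
V = pitch²·Σt = 0.64²·815333/5100 = 65.482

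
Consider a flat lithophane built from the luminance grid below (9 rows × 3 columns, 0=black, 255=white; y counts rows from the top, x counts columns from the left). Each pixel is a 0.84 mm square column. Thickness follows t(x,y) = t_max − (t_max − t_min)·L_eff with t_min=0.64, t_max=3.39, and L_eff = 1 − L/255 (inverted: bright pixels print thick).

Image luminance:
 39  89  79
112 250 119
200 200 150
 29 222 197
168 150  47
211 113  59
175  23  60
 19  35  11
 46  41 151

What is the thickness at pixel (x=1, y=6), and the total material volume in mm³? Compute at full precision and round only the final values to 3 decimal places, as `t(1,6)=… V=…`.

t(1,6)=0.888 V=34.983

span = t_max - t_min = 3.39 - 0.64 = 2.750
L(1,6) = 23, L_eff = 1 - 23/255 = 0.909804 (inverted)
t(1,6) = 3.39 - 2.750·0.909804 = 0.888
Σt over all 9·3 pixels = 252853/5100 ≈ 49.5790196
V = pitch²·Σt = 0.84²·252853/5100 = 34.983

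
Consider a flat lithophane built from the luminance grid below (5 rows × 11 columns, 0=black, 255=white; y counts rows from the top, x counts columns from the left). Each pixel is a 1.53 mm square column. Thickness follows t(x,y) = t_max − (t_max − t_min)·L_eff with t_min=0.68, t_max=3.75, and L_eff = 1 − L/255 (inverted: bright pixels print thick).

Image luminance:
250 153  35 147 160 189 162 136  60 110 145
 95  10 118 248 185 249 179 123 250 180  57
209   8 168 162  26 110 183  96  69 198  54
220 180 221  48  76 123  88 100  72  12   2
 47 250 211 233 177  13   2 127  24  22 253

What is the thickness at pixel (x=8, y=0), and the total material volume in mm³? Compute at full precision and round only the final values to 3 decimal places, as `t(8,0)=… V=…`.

span = t_max - t_min = 3.75 - 0.68 = 3.070
L(8,0) = 60, L_eff = 1 - 60/255 = 0.764706 (inverted)
t(8,0) = 3.75 - 3.070·0.764706 = 1.402
Σt over all 5·11 pixels = 24883/204 ≈ 121.9754902
V = pitch²·Σt = 1.53²·24883/204 = 285.532

t(8,0)=1.402 V=285.532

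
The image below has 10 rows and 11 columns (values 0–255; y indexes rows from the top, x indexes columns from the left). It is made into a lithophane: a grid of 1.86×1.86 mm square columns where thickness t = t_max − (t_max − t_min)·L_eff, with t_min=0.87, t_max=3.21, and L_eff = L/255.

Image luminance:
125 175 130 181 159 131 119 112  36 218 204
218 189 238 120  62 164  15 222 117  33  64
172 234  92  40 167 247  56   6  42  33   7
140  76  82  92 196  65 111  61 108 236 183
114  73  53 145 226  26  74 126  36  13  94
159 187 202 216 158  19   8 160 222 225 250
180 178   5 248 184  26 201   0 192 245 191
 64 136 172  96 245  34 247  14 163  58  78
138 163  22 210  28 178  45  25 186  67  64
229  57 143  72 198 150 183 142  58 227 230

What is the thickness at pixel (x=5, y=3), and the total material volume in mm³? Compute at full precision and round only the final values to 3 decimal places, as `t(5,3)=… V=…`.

t(5,3)=2.614 V=775.985

span = t_max - t_min = 3.21 - 0.87 = 2.340
L(5,3) = 65, L_eff = 65/255 = 0.254902
t(5,3) = 3.21 - 2.340·0.254902 = 2.614
Σt over all 10·11 pixels = 953271/4250 ≈ 224.2990588
V = pitch²·Σt = 1.86²·953271/4250 = 775.985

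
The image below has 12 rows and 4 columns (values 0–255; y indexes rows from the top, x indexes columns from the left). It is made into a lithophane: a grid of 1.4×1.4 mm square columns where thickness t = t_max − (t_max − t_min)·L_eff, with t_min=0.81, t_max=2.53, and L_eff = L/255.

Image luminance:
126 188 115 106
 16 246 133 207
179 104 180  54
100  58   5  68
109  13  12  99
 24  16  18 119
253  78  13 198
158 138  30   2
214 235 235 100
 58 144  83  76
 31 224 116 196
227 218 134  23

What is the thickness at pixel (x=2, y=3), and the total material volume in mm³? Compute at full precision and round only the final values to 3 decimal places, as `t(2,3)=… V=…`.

span = t_max - t_min = 2.53 - 0.81 = 1.720
L(2,3) = 5, L_eff = 5/255 = 0.019608
t(2,3) = 2.53 - 1.720·0.019608 = 2.496
Σt over all 12·4 pixels = 538583/6375 ≈ 84.4836078
V = pitch²·Σt = 1.4²·538583/6375 = 165.588

t(2,3)=2.496 V=165.588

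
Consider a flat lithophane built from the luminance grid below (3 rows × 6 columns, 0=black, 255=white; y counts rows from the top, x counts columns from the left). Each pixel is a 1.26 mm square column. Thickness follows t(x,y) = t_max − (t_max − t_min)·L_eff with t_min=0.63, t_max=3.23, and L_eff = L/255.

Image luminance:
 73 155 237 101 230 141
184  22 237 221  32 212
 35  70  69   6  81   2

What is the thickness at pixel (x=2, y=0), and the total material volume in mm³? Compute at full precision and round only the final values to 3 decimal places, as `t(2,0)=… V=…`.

t(2,0)=0.814 V=58.180

span = t_max - t_min = 3.23 - 0.63 = 2.600
L(2,0) = 237, L_eff = 237/255 = 0.929412
t(2,0) = 3.23 - 2.600·0.929412 = 0.814
Σt over all 3·6 pixels = 5497/150 ≈ 36.6466667
V = pitch²·Σt = 1.26²·5497/150 = 58.180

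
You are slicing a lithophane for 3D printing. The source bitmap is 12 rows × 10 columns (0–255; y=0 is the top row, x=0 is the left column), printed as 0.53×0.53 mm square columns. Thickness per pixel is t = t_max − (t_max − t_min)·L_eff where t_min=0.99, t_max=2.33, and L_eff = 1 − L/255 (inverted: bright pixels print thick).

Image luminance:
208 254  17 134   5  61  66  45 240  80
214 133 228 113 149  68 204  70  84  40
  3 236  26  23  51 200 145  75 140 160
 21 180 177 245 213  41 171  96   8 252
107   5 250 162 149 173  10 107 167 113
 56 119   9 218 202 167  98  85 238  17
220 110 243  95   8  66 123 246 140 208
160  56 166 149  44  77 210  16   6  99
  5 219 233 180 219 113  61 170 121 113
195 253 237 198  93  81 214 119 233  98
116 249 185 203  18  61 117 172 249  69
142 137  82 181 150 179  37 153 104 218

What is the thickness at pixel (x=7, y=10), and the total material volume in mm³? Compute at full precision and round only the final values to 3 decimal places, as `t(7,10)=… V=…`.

span = t_max - t_min = 2.33 - 0.99 = 1.340
L(7,10) = 172, L_eff = 1 - 172/255 = 0.325490 (inverted)
t(7,10) = 2.33 - 1.340·0.325490 = 1.894
Σt over all 12·10 pixels = 856583/4250 ≈ 201.5489412
V = pitch²·Σt = 0.53²·856583/4250 = 56.615

t(7,10)=1.894 V=56.615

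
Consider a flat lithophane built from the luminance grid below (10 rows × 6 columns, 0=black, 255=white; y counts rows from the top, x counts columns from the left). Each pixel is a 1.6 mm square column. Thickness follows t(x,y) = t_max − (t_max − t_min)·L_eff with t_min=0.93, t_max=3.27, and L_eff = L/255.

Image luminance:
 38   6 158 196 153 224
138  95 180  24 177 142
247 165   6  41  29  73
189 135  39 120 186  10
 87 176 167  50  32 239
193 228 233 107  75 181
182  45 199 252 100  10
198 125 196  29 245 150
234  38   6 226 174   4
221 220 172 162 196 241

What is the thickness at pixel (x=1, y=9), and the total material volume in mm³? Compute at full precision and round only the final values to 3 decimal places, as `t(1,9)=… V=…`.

span = t_max - t_min = 3.27 - 0.93 = 2.340
L(1,9) = 220, L_eff = 220/255 = 0.862745
t(1,9) = 3.27 - 2.340·0.862745 = 1.251
Σt over all 10·6 pixels = 257727/2125 ≈ 121.2832941
V = pitch²·Σt = 1.6²·257727/2125 = 310.485

t(1,9)=1.251 V=310.485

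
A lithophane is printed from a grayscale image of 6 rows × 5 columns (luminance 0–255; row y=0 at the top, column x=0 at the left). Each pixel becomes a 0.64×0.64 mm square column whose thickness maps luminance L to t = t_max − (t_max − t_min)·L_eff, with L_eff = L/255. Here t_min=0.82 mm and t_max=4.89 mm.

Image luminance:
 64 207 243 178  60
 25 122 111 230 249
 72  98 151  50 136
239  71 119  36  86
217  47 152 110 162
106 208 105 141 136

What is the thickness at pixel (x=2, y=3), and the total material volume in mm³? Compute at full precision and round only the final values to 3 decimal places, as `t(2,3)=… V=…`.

t(2,3)=2.991 V=34.389

span = t_max - t_min = 4.89 - 0.82 = 4.070
L(2,3) = 119, L_eff = 119/255 = 0.466667
t(2,3) = 4.89 - 4.070·0.466667 = 2.991
Σt over all 6·5 pixels = 2140933/25500 ≈ 83.9581569
V = pitch²·Σt = 0.64²·2140933/25500 = 34.389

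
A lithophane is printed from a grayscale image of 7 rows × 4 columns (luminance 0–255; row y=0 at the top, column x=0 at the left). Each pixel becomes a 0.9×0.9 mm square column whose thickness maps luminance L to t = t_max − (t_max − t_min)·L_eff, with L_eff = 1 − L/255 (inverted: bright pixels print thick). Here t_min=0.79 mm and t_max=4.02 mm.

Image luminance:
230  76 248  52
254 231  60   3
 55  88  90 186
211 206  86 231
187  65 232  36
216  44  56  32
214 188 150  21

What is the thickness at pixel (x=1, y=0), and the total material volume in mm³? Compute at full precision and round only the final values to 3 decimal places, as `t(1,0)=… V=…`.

t(1,0)=1.753 V=56.372

span = t_max - t_min = 4.02 - 0.79 = 3.230
L(1,0) = 76, L_eff = 1 - 76/255 = 0.701961 (inverted)
t(1,0) = 4.02 - 3.230·0.701961 = 1.753
Σt over all 7·4 pixels = 26098/375 ≈ 69.5946667
V = pitch²·Σt = 0.9²·26098/375 = 56.372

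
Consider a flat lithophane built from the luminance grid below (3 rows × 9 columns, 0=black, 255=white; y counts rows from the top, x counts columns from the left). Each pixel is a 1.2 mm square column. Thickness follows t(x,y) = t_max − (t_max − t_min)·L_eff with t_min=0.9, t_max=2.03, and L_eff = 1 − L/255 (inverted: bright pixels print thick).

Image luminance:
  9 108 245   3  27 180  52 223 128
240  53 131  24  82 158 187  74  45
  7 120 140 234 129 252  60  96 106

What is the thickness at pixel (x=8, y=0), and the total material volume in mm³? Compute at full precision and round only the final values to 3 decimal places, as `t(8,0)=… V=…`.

span = t_max - t_min = 2.03 - 0.9 = 1.130
L(8,0) = 128, L_eff = 1 - 128/255 = 0.498039 (inverted)
t(8,0) = 2.03 - 1.130·0.498039 = 1.467
Σt over all 3·9 pixels = 971419/25500 ≈ 38.0948627
V = pitch²·Σt = 1.2²·971419/25500 = 54.857

t(8,0)=1.467 V=54.857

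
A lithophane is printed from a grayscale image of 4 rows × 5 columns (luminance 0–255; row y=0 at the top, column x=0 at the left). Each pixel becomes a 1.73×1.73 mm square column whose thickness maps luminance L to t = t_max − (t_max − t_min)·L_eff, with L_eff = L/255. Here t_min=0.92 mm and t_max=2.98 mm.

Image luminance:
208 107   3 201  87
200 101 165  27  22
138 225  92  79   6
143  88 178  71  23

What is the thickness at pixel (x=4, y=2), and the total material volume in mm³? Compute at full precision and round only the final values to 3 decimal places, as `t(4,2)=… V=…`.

t(4,2)=2.932 V=126.056

span = t_max - t_min = 2.98 - 0.92 = 2.060
L(4,2) = 6, L_eff = 6/255 = 0.023529
t(4,2) = 2.98 - 2.060·0.023529 = 2.932
Σt over all 4·5 pixels = 268504/6375 ≈ 42.1182745
V = pitch²·Σt = 1.73²·268504/6375 = 126.056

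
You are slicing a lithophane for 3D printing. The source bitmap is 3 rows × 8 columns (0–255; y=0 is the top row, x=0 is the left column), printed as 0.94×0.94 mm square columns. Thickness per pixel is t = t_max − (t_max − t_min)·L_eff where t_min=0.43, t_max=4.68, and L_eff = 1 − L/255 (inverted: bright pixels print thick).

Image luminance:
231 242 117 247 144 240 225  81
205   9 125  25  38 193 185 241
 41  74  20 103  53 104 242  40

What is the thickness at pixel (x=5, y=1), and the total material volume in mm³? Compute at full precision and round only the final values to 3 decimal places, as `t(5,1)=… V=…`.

t(5,1)=3.647 V=56.612

span = t_max - t_min = 4.68 - 0.43 = 4.250
L(5,1) = 193, L_eff = 1 - 193/255 = 0.243137 (inverted)
t(5,1) = 4.68 - 4.250·0.243137 = 3.647
Σt over all 3·8 pixels = 64.07
V = pitch²·Σt = 0.94²·64.07 = 56.612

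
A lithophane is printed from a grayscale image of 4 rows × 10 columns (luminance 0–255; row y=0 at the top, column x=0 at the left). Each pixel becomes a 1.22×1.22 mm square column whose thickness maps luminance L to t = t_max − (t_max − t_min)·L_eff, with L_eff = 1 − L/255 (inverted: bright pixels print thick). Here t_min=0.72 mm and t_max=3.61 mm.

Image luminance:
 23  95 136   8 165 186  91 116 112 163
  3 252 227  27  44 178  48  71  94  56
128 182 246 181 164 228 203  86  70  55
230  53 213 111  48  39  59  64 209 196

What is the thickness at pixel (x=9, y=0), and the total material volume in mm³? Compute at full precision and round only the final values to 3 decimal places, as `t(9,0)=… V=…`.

t(9,0)=2.567 V=124.847

span = t_max - t_min = 3.61 - 0.72 = 2.890
L(9,0) = 163, L_eff = 1 - 163/255 = 0.360784 (inverted)
t(9,0) = 3.61 - 2.890·0.360784 = 2.567
Σt over all 4·10 pixels = 83.88
V = pitch²·Σt = 1.22²·83.88 = 124.847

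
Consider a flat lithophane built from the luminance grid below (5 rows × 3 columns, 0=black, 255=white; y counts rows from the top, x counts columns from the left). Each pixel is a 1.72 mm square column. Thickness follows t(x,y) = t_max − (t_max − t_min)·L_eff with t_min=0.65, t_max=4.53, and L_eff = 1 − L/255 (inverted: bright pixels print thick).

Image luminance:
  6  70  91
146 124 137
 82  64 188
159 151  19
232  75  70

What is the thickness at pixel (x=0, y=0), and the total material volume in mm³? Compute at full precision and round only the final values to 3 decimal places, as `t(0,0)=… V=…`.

span = t_max - t_min = 4.53 - 0.65 = 3.880
L(0,0) = 6, L_eff = 1 - 6/255 = 0.976471 (inverted)
t(0,0) = 4.53 - 3.880·0.976471 = 0.741
Σt over all 5·3 pixels = 291619/8500 ≈ 34.3081176
V = pitch²·Σt = 1.72²·291619/8500 = 101.497

t(0,0)=0.741 V=101.497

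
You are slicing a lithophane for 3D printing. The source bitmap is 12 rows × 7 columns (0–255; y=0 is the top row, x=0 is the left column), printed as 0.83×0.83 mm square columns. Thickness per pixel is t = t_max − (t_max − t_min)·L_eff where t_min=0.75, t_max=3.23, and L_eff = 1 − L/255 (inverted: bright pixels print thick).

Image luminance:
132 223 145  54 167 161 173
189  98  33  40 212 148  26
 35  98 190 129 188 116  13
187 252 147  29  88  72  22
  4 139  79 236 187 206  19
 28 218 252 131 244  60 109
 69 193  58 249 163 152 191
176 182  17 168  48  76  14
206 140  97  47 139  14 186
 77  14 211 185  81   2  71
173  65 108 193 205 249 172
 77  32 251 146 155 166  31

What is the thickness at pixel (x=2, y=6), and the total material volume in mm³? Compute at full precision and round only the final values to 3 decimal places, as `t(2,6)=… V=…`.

t(2,6)=1.314 V=113.937

span = t_max - t_min = 3.23 - 0.75 = 2.480
L(2,6) = 58, L_eff = 1 - 58/255 = 0.772549 (inverted)
t(2,6) = 3.23 - 2.480·0.772549 = 1.314
Σt over all 12·7 pixels = 1054361/6375 ≈ 165.3899608
V = pitch²·Σt = 0.83²·1054361/6375 = 113.937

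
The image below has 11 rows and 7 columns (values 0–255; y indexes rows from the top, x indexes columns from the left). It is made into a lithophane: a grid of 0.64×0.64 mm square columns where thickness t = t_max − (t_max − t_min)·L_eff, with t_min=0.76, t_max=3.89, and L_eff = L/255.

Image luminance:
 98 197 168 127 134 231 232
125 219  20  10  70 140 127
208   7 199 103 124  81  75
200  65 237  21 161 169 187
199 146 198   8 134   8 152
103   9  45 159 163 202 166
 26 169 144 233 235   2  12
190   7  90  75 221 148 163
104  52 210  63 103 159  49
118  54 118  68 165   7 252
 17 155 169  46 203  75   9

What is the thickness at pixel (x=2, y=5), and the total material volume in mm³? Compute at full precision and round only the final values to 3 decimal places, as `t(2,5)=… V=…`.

span = t_max - t_min = 3.89 - 0.76 = 3.130
L(2,5) = 45, L_eff = 45/255 = 0.176471
t(2,5) = 3.89 - 3.130·0.176471 = 3.338
Σt over all 11·7 pixels = 4715221/25500 ≈ 184.9106275
V = pitch²·Σt = 0.64²·4715221/25500 = 75.739

t(2,5)=3.338 V=75.739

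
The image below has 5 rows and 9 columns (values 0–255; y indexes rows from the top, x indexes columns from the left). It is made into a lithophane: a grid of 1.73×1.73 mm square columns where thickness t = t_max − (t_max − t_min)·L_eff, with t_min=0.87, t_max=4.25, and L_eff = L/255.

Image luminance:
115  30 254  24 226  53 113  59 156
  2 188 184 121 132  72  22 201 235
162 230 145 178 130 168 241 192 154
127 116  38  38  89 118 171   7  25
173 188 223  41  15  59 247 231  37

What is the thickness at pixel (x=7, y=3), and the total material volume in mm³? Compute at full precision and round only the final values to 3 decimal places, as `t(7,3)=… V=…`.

t(7,3)=4.157 V=345.080

span = t_max - t_min = 4.25 - 0.87 = 3.380
L(7,3) = 7, L_eff = 7/255 = 0.027451
t(7,3) = 4.25 - 3.380·0.027451 = 4.157
Σt over all 5·9 pixels = 196009/1700 ≈ 115.2994118
V = pitch²·Σt = 1.73²·196009/1700 = 345.080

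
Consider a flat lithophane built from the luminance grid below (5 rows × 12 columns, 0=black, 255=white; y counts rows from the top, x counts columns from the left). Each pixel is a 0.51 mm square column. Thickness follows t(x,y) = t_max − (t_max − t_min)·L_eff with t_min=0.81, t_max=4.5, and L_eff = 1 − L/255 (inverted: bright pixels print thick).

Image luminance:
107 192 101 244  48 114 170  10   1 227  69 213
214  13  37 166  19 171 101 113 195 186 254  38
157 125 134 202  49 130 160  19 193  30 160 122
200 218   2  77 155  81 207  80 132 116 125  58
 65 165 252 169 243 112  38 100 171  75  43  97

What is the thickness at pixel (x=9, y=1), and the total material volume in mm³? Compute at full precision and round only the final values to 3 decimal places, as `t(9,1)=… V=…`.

span = t_max - t_min = 4.5 - 0.81 = 3.690
L(9,1) = 186, L_eff = 1 - 186/255 = 0.270588 (inverted)
t(9,1) = 4.5 - 3.690·0.270588 = 3.502
Σt over all 5·12 pixels = 266259/1700 ≈ 156.6229412
V = pitch²·Σt = 0.51²·266259/1700 = 40.738

t(9,1)=3.502 V=40.738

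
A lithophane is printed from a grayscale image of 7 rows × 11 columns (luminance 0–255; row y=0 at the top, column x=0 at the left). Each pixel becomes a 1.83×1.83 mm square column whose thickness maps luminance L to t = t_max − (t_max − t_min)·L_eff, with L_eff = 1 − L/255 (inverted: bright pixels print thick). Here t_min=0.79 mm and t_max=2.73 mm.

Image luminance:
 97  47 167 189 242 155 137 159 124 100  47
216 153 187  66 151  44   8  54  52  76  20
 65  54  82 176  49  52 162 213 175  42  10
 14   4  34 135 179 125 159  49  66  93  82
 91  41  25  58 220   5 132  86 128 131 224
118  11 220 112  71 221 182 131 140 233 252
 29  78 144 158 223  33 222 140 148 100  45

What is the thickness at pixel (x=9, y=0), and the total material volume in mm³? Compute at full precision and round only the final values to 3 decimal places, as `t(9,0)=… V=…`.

t(9,0)=1.551 V=424.429

span = t_max - t_min = 2.73 - 0.79 = 1.940
L(9,0) = 100, L_eff = 1 - 100/255 = 0.607843 (inverted)
t(9,0) = 2.73 - 1.940·0.607843 = 1.551
Σt over all 7·11 pixels = 3231787/25500 ≈ 126.7367451
V = pitch²·Σt = 1.83²·3231787/25500 = 424.429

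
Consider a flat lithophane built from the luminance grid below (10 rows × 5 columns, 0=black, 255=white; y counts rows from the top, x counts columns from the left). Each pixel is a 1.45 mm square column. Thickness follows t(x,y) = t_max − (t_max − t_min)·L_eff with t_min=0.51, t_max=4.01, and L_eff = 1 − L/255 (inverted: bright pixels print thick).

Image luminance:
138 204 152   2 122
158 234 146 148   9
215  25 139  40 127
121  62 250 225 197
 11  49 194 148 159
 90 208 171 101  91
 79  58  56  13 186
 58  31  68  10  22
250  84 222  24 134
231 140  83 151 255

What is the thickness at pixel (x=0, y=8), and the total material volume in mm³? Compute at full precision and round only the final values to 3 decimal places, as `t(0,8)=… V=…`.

t(0,8)=3.941 V=229.387

span = t_max - t_min = 4.01 - 0.51 = 3.500
L(0,8) = 250, L_eff = 1 - 250/255 = 0.019608 (inverted)
t(0,8) = 4.01 - 3.500·0.019608 = 3.941
Σt over all 10·5 pixels = 27821/255 ≈ 109.1019608
V = pitch²·Σt = 1.45²·27821/255 = 229.387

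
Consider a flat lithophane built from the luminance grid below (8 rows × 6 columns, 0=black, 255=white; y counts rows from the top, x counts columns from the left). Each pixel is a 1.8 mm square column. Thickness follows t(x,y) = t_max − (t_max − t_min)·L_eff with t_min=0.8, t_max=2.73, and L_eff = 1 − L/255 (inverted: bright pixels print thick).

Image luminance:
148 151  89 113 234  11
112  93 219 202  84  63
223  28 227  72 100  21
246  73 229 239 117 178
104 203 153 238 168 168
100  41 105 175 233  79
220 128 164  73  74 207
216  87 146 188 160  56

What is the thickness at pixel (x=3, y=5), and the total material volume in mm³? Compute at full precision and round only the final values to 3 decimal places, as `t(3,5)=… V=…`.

span = t_max - t_min = 2.73 - 0.8 = 1.930
L(3,5) = 175, L_eff = 1 - 175/255 = 0.313725 (inverted)
t(3,5) = 2.73 - 1.930·0.313725 = 2.125
Σt over all 8·6 pixels = 1141747/12750 ≈ 89.5487843
V = pitch²·Σt = 1.8²·1141747/12750 = 290.138

t(3,5)=2.125 V=290.138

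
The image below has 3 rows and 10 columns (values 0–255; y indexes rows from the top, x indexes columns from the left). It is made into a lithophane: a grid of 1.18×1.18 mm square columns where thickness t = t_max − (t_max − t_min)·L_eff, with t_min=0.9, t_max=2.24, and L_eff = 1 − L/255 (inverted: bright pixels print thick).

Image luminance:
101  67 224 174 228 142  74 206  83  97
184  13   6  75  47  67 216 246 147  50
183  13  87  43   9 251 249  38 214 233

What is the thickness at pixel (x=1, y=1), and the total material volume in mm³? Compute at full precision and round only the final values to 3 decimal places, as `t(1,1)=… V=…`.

t(1,1)=0.968 V=65.158

span = t_max - t_min = 2.24 - 0.9 = 1.340
L(1,1) = 13, L_eff = 1 - 13/255 = 0.949020 (inverted)
t(1,1) = 2.24 - 1.340·0.949020 = 0.968
Σt over all 3·10 pixels = 596639/12750 ≈ 46.7952157
V = pitch²·Σt = 1.18²·596639/12750 = 65.158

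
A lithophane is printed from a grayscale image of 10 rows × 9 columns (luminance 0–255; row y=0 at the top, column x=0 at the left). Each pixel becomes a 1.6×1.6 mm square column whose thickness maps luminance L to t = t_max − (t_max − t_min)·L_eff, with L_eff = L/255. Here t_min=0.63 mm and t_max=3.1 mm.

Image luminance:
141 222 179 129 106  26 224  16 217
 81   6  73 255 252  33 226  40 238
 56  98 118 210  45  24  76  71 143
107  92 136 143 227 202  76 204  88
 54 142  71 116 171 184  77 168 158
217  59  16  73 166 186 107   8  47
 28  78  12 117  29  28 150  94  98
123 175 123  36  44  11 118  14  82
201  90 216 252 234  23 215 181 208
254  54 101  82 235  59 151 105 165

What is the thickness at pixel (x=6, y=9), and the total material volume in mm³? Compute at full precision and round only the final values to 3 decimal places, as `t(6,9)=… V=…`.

t(6,9)=1.637 V=446.781

span = t_max - t_min = 3.1 - 0.63 = 2.470
L(6,9) = 151, L_eff = 151/255 = 0.592157
t(6,9) = 3.1 - 2.470·0.592157 = 1.637
Σt over all 10·9 pixels = 2225179/12750 ≈ 174.5238431
V = pitch²·Σt = 1.6²·2225179/12750 = 446.781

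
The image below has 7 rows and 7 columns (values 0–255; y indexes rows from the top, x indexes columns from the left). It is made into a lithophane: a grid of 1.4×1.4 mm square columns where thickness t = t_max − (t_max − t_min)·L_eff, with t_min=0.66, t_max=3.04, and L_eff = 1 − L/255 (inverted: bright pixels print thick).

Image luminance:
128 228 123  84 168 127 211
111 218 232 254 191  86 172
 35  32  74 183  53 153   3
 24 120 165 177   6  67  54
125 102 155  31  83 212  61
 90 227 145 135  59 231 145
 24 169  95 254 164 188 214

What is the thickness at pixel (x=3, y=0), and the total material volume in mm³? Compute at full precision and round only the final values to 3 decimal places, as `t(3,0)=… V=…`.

t(3,0)=1.444 V=180.244

span = t_max - t_min = 3.04 - 0.66 = 2.380
L(3,0) = 84, L_eff = 1 - 84/255 = 0.670588 (inverted)
t(3,0) = 3.04 - 2.380·0.670588 = 1.444
Σt over all 7·7 pixels = 68971/750 ≈ 91.9613333
V = pitch²·Σt = 1.4²·68971/750 = 180.244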